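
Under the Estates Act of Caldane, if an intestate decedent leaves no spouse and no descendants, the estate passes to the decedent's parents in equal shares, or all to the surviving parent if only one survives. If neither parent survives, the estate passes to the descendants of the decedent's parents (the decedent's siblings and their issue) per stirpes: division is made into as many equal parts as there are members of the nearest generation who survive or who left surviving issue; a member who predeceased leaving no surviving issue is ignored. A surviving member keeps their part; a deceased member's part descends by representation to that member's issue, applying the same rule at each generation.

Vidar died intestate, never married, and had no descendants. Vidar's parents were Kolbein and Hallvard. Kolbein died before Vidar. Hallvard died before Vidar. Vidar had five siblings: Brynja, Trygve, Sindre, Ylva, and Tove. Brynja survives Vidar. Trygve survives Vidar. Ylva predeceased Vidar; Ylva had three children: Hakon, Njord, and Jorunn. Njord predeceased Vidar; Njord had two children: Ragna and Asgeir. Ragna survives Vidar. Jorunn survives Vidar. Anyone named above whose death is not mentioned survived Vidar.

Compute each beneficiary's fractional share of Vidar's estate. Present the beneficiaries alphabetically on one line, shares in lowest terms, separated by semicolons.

Asgeir 1/30; Brynja 1/5; Hakon 1/15; Jorunn 1/15; Ragna 1/30; Sindre 1/5; Tove 1/5; Trygve 1/5

Neither parent survives and there are no descendants, so the estate passes to Vidar's siblings and their issue per stirpes.
The estate is divided into 5 equal shares of 1/5 among Brynja, Trygve, Sindre, Ylva, Tove.
Brynja is living and takes 1/5.
Trygve is living and takes 1/5.
Sindre is living and takes 1/5.
Ylva predeceased; the 1/5 allotted to Ylva's branch passes to Ylva's issue by representation.
The 1/5 is divided into 3 equal shares of 1/15 among Hakon, Njord, Jorunn.
Hakon is living and takes 1/15.
Njord predeceased; the 1/15 allotted to Njord's branch passes to Njord's issue by representation.
The 1/15 is divided into 2 equal shares of 1/30 among Ragna, Asgeir.
Ragna is living and takes 1/30.
Asgeir is living and takes 1/30.
Jorunn is living and takes 1/15.
Tove is living and takes 1/5.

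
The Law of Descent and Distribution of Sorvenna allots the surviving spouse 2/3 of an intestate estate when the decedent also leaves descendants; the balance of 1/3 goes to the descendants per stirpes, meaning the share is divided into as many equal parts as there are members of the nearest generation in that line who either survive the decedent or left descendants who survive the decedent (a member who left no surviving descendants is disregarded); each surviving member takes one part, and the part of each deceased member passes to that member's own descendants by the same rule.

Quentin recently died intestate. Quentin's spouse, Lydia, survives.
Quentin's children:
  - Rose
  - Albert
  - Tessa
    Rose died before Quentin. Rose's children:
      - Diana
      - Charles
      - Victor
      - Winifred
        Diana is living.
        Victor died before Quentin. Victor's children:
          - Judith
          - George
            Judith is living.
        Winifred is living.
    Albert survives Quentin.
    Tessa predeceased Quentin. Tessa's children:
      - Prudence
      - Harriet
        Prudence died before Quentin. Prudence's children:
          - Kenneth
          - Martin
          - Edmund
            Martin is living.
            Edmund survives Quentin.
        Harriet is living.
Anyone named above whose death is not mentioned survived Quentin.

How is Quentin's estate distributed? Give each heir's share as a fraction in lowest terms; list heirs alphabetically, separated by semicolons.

Albert 1/9; Charles 1/36; Diana 1/36; Edmund 1/54; George 1/72; Harriet 1/18; Judith 1/72; Kenneth 1/54; Lydia 2/3; Martin 1/54; Winifred 1/36

Lydia, as surviving spouse, takes 2/3.
The remaining 1/3 passes to Quentin's descendants per stirpes.
The 1/3 is divided into 3 equal shares of 1/9 among Rose, Albert, Tessa.
Rose predeceased; the 1/9 allotted to Rose's branch passes to Rose's issue by representation.
The 1/9 is divided into 4 equal shares of 1/36 among Diana, Charles, Victor, Winifred.
Diana is living and takes 1/36.
Charles is living and takes 1/36.
Victor predeceased; the 1/36 allotted to Victor's branch passes to Victor's issue by representation.
The 1/36 is divided into 2 equal shares of 1/72 among Judith, George.
Judith is living and takes 1/72.
George is living and takes 1/72.
Winifred is living and takes 1/36.
Albert is living and takes 1/9.
Tessa predeceased; the 1/9 allotted to Tessa's branch passes to Tessa's issue by representation.
The 1/9 is divided into 2 equal shares of 1/18 among Prudence, Harriet.
Prudence predeceased; the 1/18 allotted to Prudence's branch passes to Prudence's issue by representation.
The 1/18 is divided into 3 equal shares of 1/54 among Kenneth, Martin, Edmund.
Kenneth is living and takes 1/54.
Martin is living and takes 1/54.
Edmund is living and takes 1/54.
Harriet is living and takes 1/18.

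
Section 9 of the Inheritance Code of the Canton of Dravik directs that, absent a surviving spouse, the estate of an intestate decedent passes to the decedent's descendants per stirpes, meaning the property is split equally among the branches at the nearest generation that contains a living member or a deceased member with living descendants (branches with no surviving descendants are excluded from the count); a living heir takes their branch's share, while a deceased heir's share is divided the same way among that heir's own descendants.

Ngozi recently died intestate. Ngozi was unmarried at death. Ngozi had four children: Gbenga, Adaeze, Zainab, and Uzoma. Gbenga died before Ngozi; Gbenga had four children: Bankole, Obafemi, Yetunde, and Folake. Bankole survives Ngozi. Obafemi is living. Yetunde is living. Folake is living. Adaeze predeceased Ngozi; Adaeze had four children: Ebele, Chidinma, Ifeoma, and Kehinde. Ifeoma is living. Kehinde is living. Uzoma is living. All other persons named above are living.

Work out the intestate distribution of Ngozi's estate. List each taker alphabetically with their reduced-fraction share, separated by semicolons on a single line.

There is no surviving spouse, so the entire estate passes to Ngozi's descendants per stirpes.
The estate is divided into 4 equal shares of 1/4 among Gbenga, Adaeze, Zainab, Uzoma.
Gbenga predeceased; the 1/4 allotted to Gbenga's branch passes to Gbenga's issue by representation.
The 1/4 is divided into 4 equal shares of 1/16 among Bankole, Obafemi, Yetunde, Folake.
Bankole is living and takes 1/16.
Obafemi is living and takes 1/16.
Yetunde is living and takes 1/16.
Folake is living and takes 1/16.
Adaeze predeceased; the 1/4 allotted to Adaeze's branch passes to Adaeze's issue by representation.
The 1/4 is divided into 4 equal shares of 1/16 among Ebele, Chidinma, Ifeoma, Kehinde.
Ebele is living and takes 1/16.
Chidinma is living and takes 1/16.
Ifeoma is living and takes 1/16.
Kehinde is living and takes 1/16.
Zainab is living and takes 1/4.
Uzoma is living and takes 1/4.

Bankole 1/16; Chidinma 1/16; Ebele 1/16; Folake 1/16; Ifeoma 1/16; Kehinde 1/16; Obafemi 1/16; Uzoma 1/4; Yetunde 1/16; Zainab 1/4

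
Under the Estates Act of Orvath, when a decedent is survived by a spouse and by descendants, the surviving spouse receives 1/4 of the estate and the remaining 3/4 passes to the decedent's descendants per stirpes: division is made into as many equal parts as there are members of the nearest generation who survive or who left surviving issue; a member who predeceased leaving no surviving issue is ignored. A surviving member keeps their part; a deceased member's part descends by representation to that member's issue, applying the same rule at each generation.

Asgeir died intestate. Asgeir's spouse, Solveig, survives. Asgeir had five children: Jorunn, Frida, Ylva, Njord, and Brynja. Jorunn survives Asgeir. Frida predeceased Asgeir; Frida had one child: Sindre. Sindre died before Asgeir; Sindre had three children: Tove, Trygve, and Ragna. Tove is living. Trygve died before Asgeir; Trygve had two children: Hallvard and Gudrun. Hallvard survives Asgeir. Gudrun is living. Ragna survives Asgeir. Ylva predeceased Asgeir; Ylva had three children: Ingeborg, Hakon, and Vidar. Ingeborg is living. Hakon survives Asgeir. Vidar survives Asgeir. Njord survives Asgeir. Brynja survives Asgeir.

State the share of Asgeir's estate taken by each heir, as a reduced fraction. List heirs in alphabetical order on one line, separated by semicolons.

Solveig, as surviving spouse, takes 1/4.
The remaining 3/4 passes to Asgeir's descendants per stirpes.
The 3/4 is divided into 5 equal shares of 3/20 among Jorunn, Frida, Ylva, Njord, Brynja.
Jorunn is living and takes 3/20.
Frida predeceased; the 3/20 allotted to Frida's branch passes to Frida's issue by representation.
Sindre's line is the sole branch at this level, so the full 3/20 passes to Sindre's issue by representation.
The 3/20 is divided into 3 equal shares of 1/20 among Tove, Trygve, Ragna.
Tove is living and takes 1/20.
Trygve predeceased; the 1/20 allotted to Trygve's branch passes to Trygve's issue by representation.
The 1/20 is divided into 2 equal shares of 1/40 among Hallvard, Gudrun.
Hallvard is living and takes 1/40.
Gudrun is living and takes 1/40.
Ragna is living and takes 1/20.
Ylva predeceased; the 3/20 allotted to Ylva's branch passes to Ylva's issue by representation.
The 3/20 is divided into 3 equal shares of 1/20 among Ingeborg, Hakon, Vidar.
Ingeborg is living and takes 1/20.
Hakon is living and takes 1/20.
Vidar is living and takes 1/20.
Njord is living and takes 3/20.
Brynja is living and takes 3/20.

Brynja 3/20; Gudrun 1/40; Hakon 1/20; Hallvard 1/40; Ingeborg 1/20; Jorunn 3/20; Njord 3/20; Ragna 1/20; Solveig 1/4; Tove 1/20; Vidar 1/20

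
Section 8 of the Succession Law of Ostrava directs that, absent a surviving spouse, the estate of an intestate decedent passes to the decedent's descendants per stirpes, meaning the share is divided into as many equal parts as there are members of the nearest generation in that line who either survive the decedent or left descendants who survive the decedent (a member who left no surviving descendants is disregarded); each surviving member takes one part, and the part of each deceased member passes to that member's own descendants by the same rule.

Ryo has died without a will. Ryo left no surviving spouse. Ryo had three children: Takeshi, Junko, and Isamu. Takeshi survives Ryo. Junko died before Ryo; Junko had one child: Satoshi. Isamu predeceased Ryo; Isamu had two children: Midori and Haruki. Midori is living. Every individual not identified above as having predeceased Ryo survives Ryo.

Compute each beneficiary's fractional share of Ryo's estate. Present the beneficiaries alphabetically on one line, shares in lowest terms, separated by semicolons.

There is no surviving spouse, so the entire estate passes to Ryo's descendants per stirpes.
The estate is divided into 3 equal shares of 1/3 among Takeshi, Junko, Isamu.
Takeshi is living and takes 1/3.
Junko predeceased; the 1/3 allotted to Junko's branch passes to Junko's issue by representation.
Satoshi is the sole taker at this level and receives the full 1/3.
Isamu predeceased; the 1/3 allotted to Isamu's branch passes to Isamu's issue by representation.
The 1/3 is divided into 2 equal shares of 1/6 among Midori, Haruki.
Midori is living and takes 1/6.
Haruki is living and takes 1/6.

Haruki 1/6; Midori 1/6; Satoshi 1/3; Takeshi 1/3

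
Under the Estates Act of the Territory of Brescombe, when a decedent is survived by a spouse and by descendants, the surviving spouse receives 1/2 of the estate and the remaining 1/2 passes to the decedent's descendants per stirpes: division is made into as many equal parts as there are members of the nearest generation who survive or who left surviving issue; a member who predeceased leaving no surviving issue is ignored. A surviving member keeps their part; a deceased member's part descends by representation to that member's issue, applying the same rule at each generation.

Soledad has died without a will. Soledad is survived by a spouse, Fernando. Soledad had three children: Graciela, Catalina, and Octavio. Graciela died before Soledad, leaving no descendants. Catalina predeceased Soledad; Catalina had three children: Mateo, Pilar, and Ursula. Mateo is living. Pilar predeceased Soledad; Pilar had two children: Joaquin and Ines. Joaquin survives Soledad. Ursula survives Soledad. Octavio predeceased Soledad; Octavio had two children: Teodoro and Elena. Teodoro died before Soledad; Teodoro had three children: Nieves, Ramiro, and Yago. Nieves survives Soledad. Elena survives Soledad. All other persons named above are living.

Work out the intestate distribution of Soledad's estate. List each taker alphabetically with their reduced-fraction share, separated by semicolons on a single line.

Fernando, as surviving spouse, takes 1/2.
The remaining 1/2 passes to Soledad's descendants per stirpes.
Graciela left no surviving issue, so that branch lapses and is disregarded.
The 1/2 is divided into 2 equal shares of 1/4 among Catalina, Octavio.
Catalina predeceased; the 1/4 allotted to Catalina's branch passes to Catalina's issue by representation.
The 1/4 is divided into 3 equal shares of 1/12 among Mateo, Pilar, Ursula.
Mateo is living and takes 1/12.
Pilar predeceased; the 1/12 allotted to Pilar's branch passes to Pilar's issue by representation.
The 1/12 is divided into 2 equal shares of 1/24 among Joaquin, Ines.
Joaquin is living and takes 1/24.
Ines is living and takes 1/24.
Ursula is living and takes 1/12.
Octavio predeceased; the 1/4 allotted to Octavio's branch passes to Octavio's issue by representation.
The 1/4 is divided into 2 equal shares of 1/8 among Teodoro, Elena.
Teodoro predeceased; the 1/8 allotted to Teodoro's branch passes to Teodoro's issue by representation.
The 1/8 is divided into 3 equal shares of 1/24 among Nieves, Ramiro, Yago.
Nieves is living and takes 1/24.
Ramiro is living and takes 1/24.
Yago is living and takes 1/24.
Elena is living and takes 1/8.

Elena 1/8; Fernando 1/2; Ines 1/24; Joaquin 1/24; Mateo 1/12; Nieves 1/24; Ramiro 1/24; Ursula 1/12; Yago 1/24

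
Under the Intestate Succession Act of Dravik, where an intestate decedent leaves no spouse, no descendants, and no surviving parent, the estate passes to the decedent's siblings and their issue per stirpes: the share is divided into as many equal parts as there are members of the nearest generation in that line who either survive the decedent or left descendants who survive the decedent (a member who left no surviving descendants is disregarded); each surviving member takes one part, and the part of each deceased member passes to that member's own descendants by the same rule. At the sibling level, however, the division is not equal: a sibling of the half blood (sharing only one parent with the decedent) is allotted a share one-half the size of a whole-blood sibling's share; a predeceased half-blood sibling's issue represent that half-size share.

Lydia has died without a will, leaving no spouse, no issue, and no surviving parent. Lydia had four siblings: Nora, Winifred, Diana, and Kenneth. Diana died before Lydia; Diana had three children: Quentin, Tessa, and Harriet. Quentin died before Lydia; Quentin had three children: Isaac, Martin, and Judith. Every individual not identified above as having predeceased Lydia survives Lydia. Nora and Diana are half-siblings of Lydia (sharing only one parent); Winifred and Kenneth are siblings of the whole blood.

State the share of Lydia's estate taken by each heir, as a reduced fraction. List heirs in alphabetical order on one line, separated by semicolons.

Harriet 1/18; Isaac 1/54; Judith 1/54; Kenneth 1/3; Martin 1/54; Nora 1/6; Tessa 1/18; Winifred 1/3

No spouse, descendants, or parent survives, so the estate passes to Lydia's siblings per stirpes.
Half-blood siblings count for one-half the weight of whole-blood siblings at the initial division.
Dividing 1 in proportion to weights (total weight 3): Nora (weight 1/2) → 1/6; Winifred (weight 1) → 1/3; Diana (weight 1/2) → 1/6; Kenneth (weight 1) → 1/3.
Nora is living and takes 1/6.
Winifred is living and takes 1/3.
Diana predeceased; the 1/6 allotted to Diana's branch passes to Diana's issue by representation.
The 1/6 is divided into 3 equal shares of 1/18 among Quentin, Tessa, Harriet.
Quentin predeceased; the 1/18 allotted to Quentin's branch passes to Quentin's issue by representation.
The 1/18 is divided into 3 equal shares of 1/54 among Isaac, Martin, Judith.
Isaac is living and takes 1/54.
Martin is living and takes 1/54.
Judith is living and takes 1/54.
Tessa is living and takes 1/18.
Harriet is living and takes 1/18.
Kenneth is living and takes 1/3.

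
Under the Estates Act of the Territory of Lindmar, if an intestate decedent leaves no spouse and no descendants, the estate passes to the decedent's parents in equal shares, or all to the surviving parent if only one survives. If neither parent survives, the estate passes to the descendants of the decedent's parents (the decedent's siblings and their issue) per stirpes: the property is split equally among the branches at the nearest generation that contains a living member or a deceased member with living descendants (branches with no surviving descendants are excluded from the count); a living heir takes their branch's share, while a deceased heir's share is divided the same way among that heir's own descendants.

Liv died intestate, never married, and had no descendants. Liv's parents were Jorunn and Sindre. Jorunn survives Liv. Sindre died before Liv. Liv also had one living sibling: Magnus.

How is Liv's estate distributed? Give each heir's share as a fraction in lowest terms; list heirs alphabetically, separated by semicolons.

Jorunn 1

Only one parent, Jorunn, survives, so Jorunn takes the entire estate. The siblings take nothing because a surviving parent has priority.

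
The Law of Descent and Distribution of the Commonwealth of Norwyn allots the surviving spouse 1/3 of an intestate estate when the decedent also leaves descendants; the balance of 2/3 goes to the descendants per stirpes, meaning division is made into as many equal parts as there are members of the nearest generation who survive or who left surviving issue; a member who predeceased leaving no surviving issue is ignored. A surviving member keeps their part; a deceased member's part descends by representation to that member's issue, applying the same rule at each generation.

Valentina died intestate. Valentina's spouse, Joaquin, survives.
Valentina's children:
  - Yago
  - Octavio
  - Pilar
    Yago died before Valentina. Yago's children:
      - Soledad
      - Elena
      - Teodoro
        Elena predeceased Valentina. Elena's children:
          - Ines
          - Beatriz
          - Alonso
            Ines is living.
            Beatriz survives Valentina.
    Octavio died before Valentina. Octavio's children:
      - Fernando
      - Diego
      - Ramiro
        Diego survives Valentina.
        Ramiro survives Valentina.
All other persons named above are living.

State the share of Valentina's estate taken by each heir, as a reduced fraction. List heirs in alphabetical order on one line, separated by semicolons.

Alonso 2/81; Beatriz 2/81; Diego 2/27; Fernando 2/27; Ines 2/81; Joaquin 1/3; Pilar 2/9; Ramiro 2/27; Soledad 2/27; Teodoro 2/27

Joaquin, as surviving spouse, takes 1/3.
The remaining 2/3 passes to Valentina's descendants per stirpes.
The 2/3 is divided into 3 equal shares of 2/9 among Yago, Octavio, Pilar.
Yago predeceased; the 2/9 allotted to Yago's branch passes to Yago's issue by representation.
The 2/9 is divided into 3 equal shares of 2/27 among Soledad, Elena, Teodoro.
Soledad is living and takes 2/27.
Elena predeceased; the 2/27 allotted to Elena's branch passes to Elena's issue by representation.
The 2/27 is divided into 3 equal shares of 2/81 among Ines, Beatriz, Alonso.
Ines is living and takes 2/81.
Beatriz is living and takes 2/81.
Alonso is living and takes 2/81.
Teodoro is living and takes 2/27.
Octavio predeceased; the 2/9 allotted to Octavio's branch passes to Octavio's issue by representation.
The 2/9 is divided into 3 equal shares of 2/27 among Fernando, Diego, Ramiro.
Fernando is living and takes 2/27.
Diego is living and takes 2/27.
Ramiro is living and takes 2/27.
Pilar is living and takes 2/9.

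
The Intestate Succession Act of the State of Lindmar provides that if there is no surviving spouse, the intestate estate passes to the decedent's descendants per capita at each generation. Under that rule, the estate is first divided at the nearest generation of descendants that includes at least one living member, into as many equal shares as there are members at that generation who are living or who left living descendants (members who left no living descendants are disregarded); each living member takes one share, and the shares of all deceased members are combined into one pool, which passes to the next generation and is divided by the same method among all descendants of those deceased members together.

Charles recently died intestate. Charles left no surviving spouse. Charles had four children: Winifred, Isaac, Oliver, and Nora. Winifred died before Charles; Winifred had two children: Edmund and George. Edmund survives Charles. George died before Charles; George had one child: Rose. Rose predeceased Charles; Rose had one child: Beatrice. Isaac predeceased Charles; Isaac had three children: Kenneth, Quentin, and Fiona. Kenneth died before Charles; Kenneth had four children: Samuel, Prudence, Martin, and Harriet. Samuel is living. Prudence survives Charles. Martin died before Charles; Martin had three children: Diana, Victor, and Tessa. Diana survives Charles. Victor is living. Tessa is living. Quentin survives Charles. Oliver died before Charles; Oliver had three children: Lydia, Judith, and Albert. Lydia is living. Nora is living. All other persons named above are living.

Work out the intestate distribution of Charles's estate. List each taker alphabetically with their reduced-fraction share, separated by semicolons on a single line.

Albert 3/32; Beatrice 3/160; Diana 3/160; Edmund 3/32; Fiona 3/32; Harriet 3/80; Judith 3/32; Lydia 3/32; Nora 1/4; Prudence 3/80; Quentin 3/32; Samuel 3/80; Tessa 3/160; Victor 3/160

There is no surviving spouse, so the entire estate passes to Charles's descendants per capita at each generation.
At generation 1 (Winifred, Isaac, Oliver, Nora) there are 4 shares of (1)/4 = 1/4 each.
Living: Nora — each takes 1/4.
Deceased: Winifred, Isaac, and Oliver. Their combined 3/4 is pooled and carried to generation 2.
At generation 2 (Edmund, George, Kenneth, Quentin, Fiona, Lydia, Judith, Albert) there are 8 shares of (3/4)/8 = 3/32 each.
Living: Edmund, Quentin, Fiona, Lydia, Judith, and Albert — each takes 3/32.
Deceased: George and Kenneth. Their combined 3/16 is pooled and carried to generation 3.
At generation 3 (Rose, Samuel, Prudence, Martin, Harriet) there are 5 shares of (3/16)/5 = 3/80 each.
Living: Samuel, Prudence, and Harriet — each takes 3/80.
Deceased: Rose and Martin. Their combined 3/40 is pooled and carried to generation 4.
At generation 4 (Beatrice, Diana, Victor, Tessa) there are 4 shares of (3/40)/4 = 3/160 each.
Living: Beatrice, Diana, Victor, and Tessa — each takes 3/160.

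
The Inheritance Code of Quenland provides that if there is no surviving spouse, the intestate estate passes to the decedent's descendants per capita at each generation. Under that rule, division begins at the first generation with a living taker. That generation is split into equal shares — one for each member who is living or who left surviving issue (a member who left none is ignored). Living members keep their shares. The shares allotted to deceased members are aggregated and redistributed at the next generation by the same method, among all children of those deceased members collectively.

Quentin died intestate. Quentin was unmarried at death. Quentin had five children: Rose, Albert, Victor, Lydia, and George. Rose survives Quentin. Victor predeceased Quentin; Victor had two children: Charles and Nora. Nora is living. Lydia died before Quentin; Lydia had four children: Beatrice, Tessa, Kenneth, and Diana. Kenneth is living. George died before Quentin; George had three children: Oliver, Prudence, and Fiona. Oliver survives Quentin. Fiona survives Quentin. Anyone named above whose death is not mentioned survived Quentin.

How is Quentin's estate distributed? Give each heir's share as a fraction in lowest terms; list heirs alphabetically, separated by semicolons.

There is no surviving spouse, so the entire estate passes to Quentin's descendants per capita at each generation.
At generation 1 (Rose, Albert, Victor, Lydia, George) there are 5 shares of (1)/5 = 1/5 each.
Living: Rose and Albert — each takes 1/5.
Deceased: Victor, Lydia, and George. Their combined 3/5 is pooled and carried to generation 2.
At generation 2 (Charles, Nora, Beatrice, Tessa, Kenneth, Diana, Oliver, Prudence, Fiona) there are 9 shares of (3/5)/9 = 1/15 each.
Living: Charles, Nora, Beatrice, Tessa, Kenneth, Diana, Oliver, Prudence, and Fiona — each takes 1/15.

Albert 1/5; Beatrice 1/15; Charles 1/15; Diana 1/15; Fiona 1/15; Kenneth 1/15; Nora 1/15; Oliver 1/15; Prudence 1/15; Rose 1/5; Tessa 1/15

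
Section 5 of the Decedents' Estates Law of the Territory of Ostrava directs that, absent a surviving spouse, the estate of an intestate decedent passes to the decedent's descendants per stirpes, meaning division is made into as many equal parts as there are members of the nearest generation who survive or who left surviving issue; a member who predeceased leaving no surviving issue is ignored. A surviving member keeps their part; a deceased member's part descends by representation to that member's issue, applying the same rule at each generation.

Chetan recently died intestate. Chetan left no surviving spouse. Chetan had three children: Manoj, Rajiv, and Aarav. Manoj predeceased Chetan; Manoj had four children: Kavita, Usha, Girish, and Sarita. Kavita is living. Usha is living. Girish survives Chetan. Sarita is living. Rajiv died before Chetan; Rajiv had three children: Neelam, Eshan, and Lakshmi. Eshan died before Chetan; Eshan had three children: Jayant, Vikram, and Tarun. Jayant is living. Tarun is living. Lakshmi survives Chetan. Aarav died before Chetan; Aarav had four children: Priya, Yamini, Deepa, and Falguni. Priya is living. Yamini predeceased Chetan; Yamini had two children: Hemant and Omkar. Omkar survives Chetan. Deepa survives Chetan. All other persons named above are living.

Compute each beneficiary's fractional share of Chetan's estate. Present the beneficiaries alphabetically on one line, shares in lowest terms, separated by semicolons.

Deepa 1/12; Falguni 1/12; Girish 1/12; Hemant 1/24; Jayant 1/27; Kavita 1/12; Lakshmi 1/9; Neelam 1/9; Omkar 1/24; Priya 1/12; Sarita 1/12; Tarun 1/27; Usha 1/12; Vikram 1/27

There is no surviving spouse, so the entire estate passes to Chetan's descendants per stirpes.
The estate is divided into 3 equal shares of 1/3 among Manoj, Rajiv, Aarav.
Manoj predeceased; the 1/3 allotted to Manoj's branch passes to Manoj's issue by representation.
The 1/3 is divided into 4 equal shares of 1/12 among Kavita, Usha, Girish, Sarita.
Kavita is living and takes 1/12.
Usha is living and takes 1/12.
Girish is living and takes 1/12.
Sarita is living and takes 1/12.
Rajiv predeceased; the 1/3 allotted to Rajiv's branch passes to Rajiv's issue by representation.
The 1/3 is divided into 3 equal shares of 1/9 among Neelam, Eshan, Lakshmi.
Neelam is living and takes 1/9.
Eshan predeceased; the 1/9 allotted to Eshan's branch passes to Eshan's issue by representation.
The 1/9 is divided into 3 equal shares of 1/27 among Jayant, Vikram, Tarun.
Jayant is living and takes 1/27.
Vikram is living and takes 1/27.
Tarun is living and takes 1/27.
Lakshmi is living and takes 1/9.
Aarav predeceased; the 1/3 allotted to Aarav's branch passes to Aarav's issue by representation.
The 1/3 is divided into 4 equal shares of 1/12 among Priya, Yamini, Deepa, Falguni.
Priya is living and takes 1/12.
Yamini predeceased; the 1/12 allotted to Yamini's branch passes to Yamini's issue by representation.
The 1/12 is divided into 2 equal shares of 1/24 among Hemant, Omkar.
Hemant is living and takes 1/24.
Omkar is living and takes 1/24.
Deepa is living and takes 1/12.
Falguni is living and takes 1/12.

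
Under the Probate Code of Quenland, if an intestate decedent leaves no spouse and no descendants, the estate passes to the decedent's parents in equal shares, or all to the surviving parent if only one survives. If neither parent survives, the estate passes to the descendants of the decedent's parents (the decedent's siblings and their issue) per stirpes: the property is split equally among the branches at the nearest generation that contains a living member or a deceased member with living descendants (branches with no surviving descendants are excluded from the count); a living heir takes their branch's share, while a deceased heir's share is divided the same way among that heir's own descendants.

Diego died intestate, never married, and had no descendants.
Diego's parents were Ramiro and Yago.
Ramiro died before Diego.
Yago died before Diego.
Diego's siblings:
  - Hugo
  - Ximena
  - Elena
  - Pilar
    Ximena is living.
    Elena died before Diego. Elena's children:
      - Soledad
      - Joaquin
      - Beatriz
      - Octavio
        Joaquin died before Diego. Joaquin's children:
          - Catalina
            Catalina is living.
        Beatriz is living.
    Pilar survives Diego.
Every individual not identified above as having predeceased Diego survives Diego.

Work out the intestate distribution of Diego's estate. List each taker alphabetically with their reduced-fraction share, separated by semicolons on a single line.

Neither parent survives and there are no descendants, so the estate passes to Diego's siblings and their issue per stirpes.
The estate is divided into 4 equal shares of 1/4 among Hugo, Ximena, Elena, Pilar.
Hugo is living and takes 1/4.
Ximena is living and takes 1/4.
Elena predeceased; the 1/4 allotted to Elena's branch passes to Elena's issue by representation.
The 1/4 is divided into 4 equal shares of 1/16 among Soledad, Joaquin, Beatriz, Octavio.
Soledad is living and takes 1/16.
Joaquin predeceased; the 1/16 allotted to Joaquin's branch passes to Joaquin's issue by representation.
Catalina is the sole taker at this level and receives the full 1/16.
Beatriz is living and takes 1/16.
Octavio is living and takes 1/16.
Pilar is living and takes 1/4.

Beatriz 1/16; Catalina 1/16; Hugo 1/4; Octavio 1/16; Pilar 1/4; Soledad 1/16; Ximena 1/4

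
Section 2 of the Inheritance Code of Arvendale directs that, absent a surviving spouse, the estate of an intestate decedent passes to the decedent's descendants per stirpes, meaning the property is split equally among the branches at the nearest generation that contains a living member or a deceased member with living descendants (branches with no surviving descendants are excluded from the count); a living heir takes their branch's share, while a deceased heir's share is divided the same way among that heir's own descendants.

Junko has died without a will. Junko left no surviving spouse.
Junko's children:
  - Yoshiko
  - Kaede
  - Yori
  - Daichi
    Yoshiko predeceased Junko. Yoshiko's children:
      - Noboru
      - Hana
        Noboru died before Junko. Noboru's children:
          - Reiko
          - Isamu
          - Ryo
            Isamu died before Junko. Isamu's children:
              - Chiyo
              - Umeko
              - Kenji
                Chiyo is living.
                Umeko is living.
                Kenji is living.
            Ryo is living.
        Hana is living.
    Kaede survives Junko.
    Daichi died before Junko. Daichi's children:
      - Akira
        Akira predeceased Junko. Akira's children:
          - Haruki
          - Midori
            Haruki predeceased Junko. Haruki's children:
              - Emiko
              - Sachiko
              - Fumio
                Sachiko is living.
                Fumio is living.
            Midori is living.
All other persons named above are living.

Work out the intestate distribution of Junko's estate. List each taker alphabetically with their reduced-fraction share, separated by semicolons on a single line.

There is no surviving spouse, so the entire estate passes to Junko's descendants per stirpes.
The estate is divided into 4 equal shares of 1/4 among Yoshiko, Kaede, Yori, Daichi.
Yoshiko predeceased; the 1/4 allotted to Yoshiko's branch passes to Yoshiko's issue by representation.
The 1/4 is divided into 2 equal shares of 1/8 among Noboru, Hana.
Noboru predeceased; the 1/8 allotted to Noboru's branch passes to Noboru's issue by representation.
The 1/8 is divided into 3 equal shares of 1/24 among Reiko, Isamu, Ryo.
Reiko is living and takes 1/24.
Isamu predeceased; the 1/24 allotted to Isamu's branch passes to Isamu's issue by representation.
The 1/24 is divided into 3 equal shares of 1/72 among Chiyo, Umeko, Kenji.
Chiyo is living and takes 1/72.
Umeko is living and takes 1/72.
Kenji is living and takes 1/72.
Ryo is living and takes 1/24.
Hana is living and takes 1/8.
Kaede is living and takes 1/4.
Yori is living and takes 1/4.
Daichi predeceased; the 1/4 allotted to Daichi's branch passes to Daichi's issue by representation.
Akira's line is the sole branch at this level, so the full 1/4 passes to Akira's issue by representation.
The 1/4 is divided into 2 equal shares of 1/8 among Haruki, Midori.
Haruki predeceased; the 1/8 allotted to Haruki's branch passes to Haruki's issue by representation.
The 1/8 is divided into 3 equal shares of 1/24 among Emiko, Sachiko, Fumio.
Emiko is living and takes 1/24.
Sachiko is living and takes 1/24.
Fumio is living and takes 1/24.
Midori is living and takes 1/8.

Chiyo 1/72; Emiko 1/24; Fumio 1/24; Hana 1/8; Kaede 1/4; Kenji 1/72; Midori 1/8; Reiko 1/24; Ryo 1/24; Sachiko 1/24; Umeko 1/72; Yori 1/4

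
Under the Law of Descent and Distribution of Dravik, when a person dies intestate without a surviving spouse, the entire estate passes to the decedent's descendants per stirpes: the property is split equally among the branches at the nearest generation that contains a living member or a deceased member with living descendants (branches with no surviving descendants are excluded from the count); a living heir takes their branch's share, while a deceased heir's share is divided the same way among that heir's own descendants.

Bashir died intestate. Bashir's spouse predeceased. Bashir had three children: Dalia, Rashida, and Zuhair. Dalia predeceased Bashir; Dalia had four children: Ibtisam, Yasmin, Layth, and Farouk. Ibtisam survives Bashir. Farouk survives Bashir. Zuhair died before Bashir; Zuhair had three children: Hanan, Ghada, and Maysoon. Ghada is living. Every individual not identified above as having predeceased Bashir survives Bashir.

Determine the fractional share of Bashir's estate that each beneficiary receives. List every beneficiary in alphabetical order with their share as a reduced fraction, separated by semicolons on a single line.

There is no surviving spouse, so the entire estate passes to Bashir's descendants per stirpes.
The estate is divided into 3 equal shares of 1/3 among Dalia, Rashida, Zuhair.
Dalia predeceased; the 1/3 allotted to Dalia's branch passes to Dalia's issue by representation.
The 1/3 is divided into 4 equal shares of 1/12 among Ibtisam, Yasmin, Layth, Farouk.
Ibtisam is living and takes 1/12.
Yasmin is living and takes 1/12.
Layth is living and takes 1/12.
Farouk is living and takes 1/12.
Rashida is living and takes 1/3.
Zuhair predeceased; the 1/3 allotted to Zuhair's branch passes to Zuhair's issue by representation.
The 1/3 is divided into 3 equal shares of 1/9 among Hanan, Ghada, Maysoon.
Hanan is living and takes 1/9.
Ghada is living and takes 1/9.
Maysoon is living and takes 1/9.

Farouk 1/12; Ghada 1/9; Hanan 1/9; Ibtisam 1/12; Layth 1/12; Maysoon 1/9; Rashida 1/3; Yasmin 1/12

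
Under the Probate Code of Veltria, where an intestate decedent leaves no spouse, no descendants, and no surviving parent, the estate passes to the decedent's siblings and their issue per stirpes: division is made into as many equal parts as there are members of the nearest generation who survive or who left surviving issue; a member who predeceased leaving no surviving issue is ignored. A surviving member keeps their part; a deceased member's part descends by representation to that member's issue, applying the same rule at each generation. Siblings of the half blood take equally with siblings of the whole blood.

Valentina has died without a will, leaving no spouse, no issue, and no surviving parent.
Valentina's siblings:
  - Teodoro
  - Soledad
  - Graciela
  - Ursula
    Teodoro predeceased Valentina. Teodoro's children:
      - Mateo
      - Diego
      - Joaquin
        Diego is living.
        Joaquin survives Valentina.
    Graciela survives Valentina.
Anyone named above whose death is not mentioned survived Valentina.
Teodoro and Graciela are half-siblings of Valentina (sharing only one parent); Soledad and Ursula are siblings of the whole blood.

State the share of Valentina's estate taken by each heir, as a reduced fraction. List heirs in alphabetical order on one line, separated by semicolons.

No spouse, descendants, or parent survives, so the estate passes to Valentina's siblings per stirpes.
Half-blood and whole-blood siblings take equally under the stated rule.
The estate is divided into 4 equal shares of 1/4 among Teodoro, Soledad, Graciela, Ursula.
Teodoro predeceased; the 1/4 allotted to Teodoro's branch passes to Teodoro's issue by representation.
The 1/4 is divided into 3 equal shares of 1/12 among Mateo, Diego, Joaquin.
Mateo is living and takes 1/12.
Diego is living and takes 1/12.
Joaquin is living and takes 1/12.
Soledad is living and takes 1/4.
Graciela is living and takes 1/4.
Ursula is living and takes 1/4.

Diego 1/12; Graciela 1/4; Joaquin 1/12; Mateo 1/12; Soledad 1/4; Ursula 1/4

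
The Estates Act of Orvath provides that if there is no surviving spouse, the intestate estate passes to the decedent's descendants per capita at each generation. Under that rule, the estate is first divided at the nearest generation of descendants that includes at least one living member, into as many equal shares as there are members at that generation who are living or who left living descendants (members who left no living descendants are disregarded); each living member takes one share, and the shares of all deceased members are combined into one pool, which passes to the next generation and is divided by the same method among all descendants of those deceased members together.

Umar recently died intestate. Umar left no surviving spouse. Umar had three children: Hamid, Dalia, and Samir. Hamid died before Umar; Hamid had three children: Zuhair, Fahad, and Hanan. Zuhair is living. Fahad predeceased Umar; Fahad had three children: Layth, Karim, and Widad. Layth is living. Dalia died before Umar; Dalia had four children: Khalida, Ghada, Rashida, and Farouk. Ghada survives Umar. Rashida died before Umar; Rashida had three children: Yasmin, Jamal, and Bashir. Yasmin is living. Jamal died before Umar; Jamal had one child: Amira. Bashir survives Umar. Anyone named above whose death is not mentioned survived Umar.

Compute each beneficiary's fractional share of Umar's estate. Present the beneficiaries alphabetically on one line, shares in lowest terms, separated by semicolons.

There is no surviving spouse, so the entire estate passes to Umar's descendants per capita at each generation.
At generation 1 (Hamid, Dalia, Samir) there are 3 shares of (1)/3 = 1/3 each.
Living: Samir — each takes 1/3.
Deceased: Hamid and Dalia. Their combined 2/3 is pooled and carried to generation 2.
At generation 2 (Zuhair, Fahad, Hanan, Khalida, Ghada, Rashida, Farouk) there are 7 shares of (2/3)/7 = 2/21 each.
Living: Zuhair, Hanan, Khalida, Ghada, and Farouk — each takes 2/21.
Deceased: Fahad and Rashida. Their combined 4/21 is pooled and carried to generation 3.
At generation 3 (Layth, Karim, Widad, Yasmin, Jamal, Bashir) there are 6 shares of (4/21)/6 = 2/63 each.
Living: Layth, Karim, Widad, Yasmin, and Bashir — each takes 2/63.
Deceased: Jamal. That 2/63 share is carried to generation 4.
At generation 4 (Amira) there are 1 shares of (2/63)/1 = 2/63 each.
Living: Amira — each takes 2/63.

Amira 2/63; Bashir 2/63; Farouk 2/21; Ghada 2/21; Hanan 2/21; Karim 2/63; Khalida 2/21; Layth 2/63; Samir 1/3; Widad 2/63; Yasmin 2/63; Zuhair 2/21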